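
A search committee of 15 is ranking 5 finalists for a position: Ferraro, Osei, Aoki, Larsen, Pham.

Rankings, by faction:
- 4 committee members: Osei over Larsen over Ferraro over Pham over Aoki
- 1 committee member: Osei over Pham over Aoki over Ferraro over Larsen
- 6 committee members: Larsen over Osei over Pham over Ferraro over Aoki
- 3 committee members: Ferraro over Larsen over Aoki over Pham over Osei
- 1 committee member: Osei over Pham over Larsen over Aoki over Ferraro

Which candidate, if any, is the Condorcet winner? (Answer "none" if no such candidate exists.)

Pairwise majorities:
Ferraro vs Osei: Osei wins 12–3.
Ferraro vs Aoki: 4+6+3 = 13 for Ferraro, 2 for Aoki — Ferraro by 13–2.
Ferraro vs Larsen: Larsen, 11–4.
Ferraro vs Pham: Ferraro is ranked higher on 4+3 = 7 ballots, Pham on 8. Pham wins 8–7.
Osei vs Aoki: Osei is ranked higher on 4+1+6+1 = 12 ballots, Aoki on 3. Osei wins 12–3.
Osei vs Larsen: Osei is ranked higher on 4+1+1 = 6 ballots, Larsen on 9. Larsen wins 9–6.
Osei vs Pham: Osei, 12–3.
Aoki–Larsen: Larsen 14–1.
Aoki vs Pham: Aoki preferred on 3 ballots; Pham wins 12–3.
Larsen–Pham: Larsen 13–2.
Larsen defeats every rival head-to-head and is the Condorcet winner.

Larsen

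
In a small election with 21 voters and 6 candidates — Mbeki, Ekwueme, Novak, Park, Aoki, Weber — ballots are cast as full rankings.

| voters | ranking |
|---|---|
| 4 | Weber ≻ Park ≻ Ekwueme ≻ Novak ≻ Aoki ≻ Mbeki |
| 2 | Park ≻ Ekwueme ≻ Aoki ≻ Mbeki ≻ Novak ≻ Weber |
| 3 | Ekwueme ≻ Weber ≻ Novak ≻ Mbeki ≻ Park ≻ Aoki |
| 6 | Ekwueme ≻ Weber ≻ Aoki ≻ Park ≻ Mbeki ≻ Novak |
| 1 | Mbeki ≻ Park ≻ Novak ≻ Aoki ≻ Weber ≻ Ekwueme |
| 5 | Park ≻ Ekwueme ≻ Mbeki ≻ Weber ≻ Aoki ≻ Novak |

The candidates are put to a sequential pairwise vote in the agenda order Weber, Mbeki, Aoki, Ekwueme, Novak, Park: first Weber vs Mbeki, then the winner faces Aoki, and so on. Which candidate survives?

Park

Round 1: Weber vs Mbeki — 13–8, Weber advances.
Round 2: Weber vs Aoki — 18–3, Weber advances.
Round 3: Weber vs Ekwueme — 5–16, Ekwueme advances.
Round 4: Ekwueme vs Novak — 20–1, Ekwueme advances.
Round 5: Ekwueme vs Park — 9–12, Park advances.
Park survives the agenda.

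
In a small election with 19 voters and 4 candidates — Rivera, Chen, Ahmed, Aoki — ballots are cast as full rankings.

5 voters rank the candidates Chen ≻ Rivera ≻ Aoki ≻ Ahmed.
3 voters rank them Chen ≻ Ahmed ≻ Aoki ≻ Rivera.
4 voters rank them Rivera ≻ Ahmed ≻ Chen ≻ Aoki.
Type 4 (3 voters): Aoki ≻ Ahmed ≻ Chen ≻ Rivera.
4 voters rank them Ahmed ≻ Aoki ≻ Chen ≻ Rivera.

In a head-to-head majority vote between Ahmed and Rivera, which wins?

Ahmed

Ballots ranking Ahmed above Rivera: 3 + 3 + 4 = 10.
Ballots ranking Rivera above Ahmed: 19 − 10 = 9.
Ahmed wins the head-to-head 10–9.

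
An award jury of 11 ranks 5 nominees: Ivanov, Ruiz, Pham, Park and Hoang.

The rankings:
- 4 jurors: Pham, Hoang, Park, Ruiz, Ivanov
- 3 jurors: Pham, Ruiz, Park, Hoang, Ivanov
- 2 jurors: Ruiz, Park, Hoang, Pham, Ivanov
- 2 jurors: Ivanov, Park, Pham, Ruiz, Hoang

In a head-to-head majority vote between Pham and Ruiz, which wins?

Ballots ranking Pham above Ruiz: 4 + 3 + 2 = 9.
Ballots ranking Ruiz above Pham: 11 − 9 = 2.
Pham wins the head-to-head 9–2.

Pham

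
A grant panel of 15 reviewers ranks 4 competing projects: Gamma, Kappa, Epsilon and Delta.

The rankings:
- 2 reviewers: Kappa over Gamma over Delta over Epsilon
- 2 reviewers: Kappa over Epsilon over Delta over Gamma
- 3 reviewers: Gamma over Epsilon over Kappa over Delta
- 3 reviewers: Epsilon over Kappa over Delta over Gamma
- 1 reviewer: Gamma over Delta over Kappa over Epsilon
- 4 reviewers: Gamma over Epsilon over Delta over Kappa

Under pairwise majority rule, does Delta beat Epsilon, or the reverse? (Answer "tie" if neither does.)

Ballots ranking Delta above Epsilon: 2 + 1 = 3.
Ballots ranking Epsilon above Delta: 15 − 3 = 12.
Epsilon wins the head-to-head 12–3.

Epsilon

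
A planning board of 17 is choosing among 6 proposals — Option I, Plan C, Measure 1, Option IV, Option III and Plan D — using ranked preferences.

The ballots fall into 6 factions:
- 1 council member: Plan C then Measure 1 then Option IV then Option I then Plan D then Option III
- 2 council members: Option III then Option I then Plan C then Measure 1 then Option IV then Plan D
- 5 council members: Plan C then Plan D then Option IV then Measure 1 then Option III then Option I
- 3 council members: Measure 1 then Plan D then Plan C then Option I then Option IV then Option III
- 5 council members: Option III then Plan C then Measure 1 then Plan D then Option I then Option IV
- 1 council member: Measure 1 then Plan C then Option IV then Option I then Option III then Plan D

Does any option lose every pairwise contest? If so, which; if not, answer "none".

none

Head-to-head results (17 council members):
Option I vs Plan C: Plan C, 15–2.
Option I vs Measure 1: Measure 1 wins 15–2.
Option I–Option IV: Option I 10–7.
Option I–Option III: Option III 12–5.
Option I vs Plan D: Option I preferred on 1+2+1 = 4 ballots; Plan D wins 13–4.
Plan C vs Measure 1: 1+2+5+5 = 13 for Plan C, 4 for Measure 1 — Plan C by 13–4.
Plan C vs Option IV: Plan C preferred on 1+2+5+3+5+1 = 17 ballots; Plan C wins 17–0.
Plan C vs Option III: Plan C wins 10–7.
Plan C vs Plan D: 1+2+5+5+1 = 14 for Plan C, 3 for Plan D — Plan C by 14–3.
Measure 1 vs Option IV: Measure 1 is ranked higher on 1+2+3+5+1 = 12 ballots, Option IV on 5. Measure 1 wins 12–5.
Measure 1 vs Option III: Measure 1 wins 10–7.
Measure 1 vs Plan D: Measure 1 preferred on 1+2+3+5+1 = 12 ballots; Measure 1 wins 12–5.
Option IV vs Option III: 1+5+3+1 = 10 for Option IV, 7 for Option III — Option IV by 10–7.
Option IV vs Plan D: Plan D wins 13–4.
Option III vs Plan D: Option III preferred on 2+5+1 = 8 ballots; Plan D wins 9–8.
Each option has at least one pairwise win (Option I beats Option IV; Plan C beats Option I; Measure 1 beats Option I; Option IV beats Option III; Option III beats Option I; Plan D beats Option I) — no Condorcet loser.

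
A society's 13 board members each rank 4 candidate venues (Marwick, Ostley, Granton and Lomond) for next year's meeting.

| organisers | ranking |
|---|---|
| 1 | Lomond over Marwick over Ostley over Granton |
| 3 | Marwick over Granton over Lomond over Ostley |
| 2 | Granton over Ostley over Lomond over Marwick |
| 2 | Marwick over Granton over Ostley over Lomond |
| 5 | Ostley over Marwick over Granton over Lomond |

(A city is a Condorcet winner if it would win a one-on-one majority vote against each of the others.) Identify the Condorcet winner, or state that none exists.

Pairwise majorities:
Marwick vs Ostley: 6 to 7, Ostley.
Marwick vs Granton: 1+3+2+5 = 11 for Marwick, 2 for Granton — Marwick by 11–2.
Marwick vs Lomond: 3+2+5 = 10 for Marwick, 3 for Lomond — Marwick by 10–3.
Ostley vs Granton: 1+5 = 6 for Ostley, 7 for Granton — Granton by 7–6.
Ostley vs Lomond: Ostley is ranked higher on 2+2+5 = 9 ballots, Lomond on 4. Ostley wins 9–4.
Granton vs Lomond: 12 to 1, Granton.
No city is unbeaten: Marwick loses to Ostley; Ostley loses to Granton; Granton loses to Marwick; Lomond loses to Marwick. In particular Marwick → Granton → Ostley → Marwick is a majority cycle — no Condorcet winner exists.

none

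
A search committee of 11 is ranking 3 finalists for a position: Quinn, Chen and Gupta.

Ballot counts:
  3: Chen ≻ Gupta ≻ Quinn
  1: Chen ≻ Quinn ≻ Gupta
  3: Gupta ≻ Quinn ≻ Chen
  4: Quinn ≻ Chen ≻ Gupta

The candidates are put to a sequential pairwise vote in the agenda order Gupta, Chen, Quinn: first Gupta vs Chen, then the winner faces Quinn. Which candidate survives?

Round 1: Gupta vs Chen — 3–8, Chen advances.
Round 2: Chen vs Quinn — 4–7, Quinn advances.
The agenda winner is Quinn.

Quinn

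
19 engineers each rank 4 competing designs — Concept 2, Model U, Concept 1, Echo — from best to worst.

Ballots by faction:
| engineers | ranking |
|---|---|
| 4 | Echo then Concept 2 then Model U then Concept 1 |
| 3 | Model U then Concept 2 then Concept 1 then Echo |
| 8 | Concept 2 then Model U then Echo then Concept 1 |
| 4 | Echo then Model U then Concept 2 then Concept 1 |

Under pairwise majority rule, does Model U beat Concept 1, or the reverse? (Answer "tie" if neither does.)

Ballots ranking Model U above Concept 1: 4 + 3 + 8 + 4 = 19.
Ballots ranking Concept 1 above Model U: 19 − 19 = 0.
Model U wins the head-to-head 19–0.

Model U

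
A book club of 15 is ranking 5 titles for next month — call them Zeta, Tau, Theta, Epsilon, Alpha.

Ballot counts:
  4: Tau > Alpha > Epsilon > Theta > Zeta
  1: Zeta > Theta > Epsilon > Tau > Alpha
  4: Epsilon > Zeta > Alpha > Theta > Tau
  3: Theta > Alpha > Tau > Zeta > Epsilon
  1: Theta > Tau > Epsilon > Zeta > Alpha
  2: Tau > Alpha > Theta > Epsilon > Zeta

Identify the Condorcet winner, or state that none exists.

none

Check each pair by majority over 15 ballots:
Zeta vs Tau: 1+4 = 5 for Zeta, 10 for Tau — Tau by 10–5.
Zeta vs Theta: 5 to 10, Theta.
Zeta vs Epsilon: 4 to 11, Epsilon.
Zeta vs Alpha: Zeta preferred on 1+4+1 = 6 ballots; Alpha wins 9–6.
Tau vs Theta: 6 to 9, Theta.
Tau vs Epsilon: Tau is ranked higher on 4+3+1+2 = 10 ballots, Epsilon on 5. Tau wins 10–5.
Tau vs Alpha: 8 to 7, Tau.
Theta vs Epsilon: Theta is ranked higher on 1+3+1+2 = 7 ballots, Epsilon on 8. Epsilon wins 8–7.
Theta vs Alpha: 5 to 10, Alpha.
Epsilon vs Alpha: 1+4+1 = 6 for Epsilon, 9 for Alpha — Alpha by 9–6.
Each book drops at least one matchup (Zeta loses to Tau; Tau loses to Theta; Theta loses to Epsilon; Epsilon loses to Tau; Alpha loses to Tau); the cycle Tau > Epsilon > Theta > Tau rules out a Condorcet winner.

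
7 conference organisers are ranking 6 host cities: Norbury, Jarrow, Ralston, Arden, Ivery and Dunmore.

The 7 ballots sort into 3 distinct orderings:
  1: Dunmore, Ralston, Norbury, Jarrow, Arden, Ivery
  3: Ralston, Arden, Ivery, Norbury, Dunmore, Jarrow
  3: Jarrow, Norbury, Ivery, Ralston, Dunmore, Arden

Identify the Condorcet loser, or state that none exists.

Pairwise majorities:
Norbury–Jarrow: Norbury 4–3.
Norbury vs Ralston: 3 to 4, Ralston.
Norbury vs Arden: 4 to 3, Norbury.
Norbury vs Ivery: 1+3 = 4 for Norbury, 3 for Ivery — Norbury by 4–3.
Norbury–Dunmore: Norbury 6–1.
Jarrow vs Ralston: 3 for Jarrow, 4 for Ralston — Ralston by 4–3.
Jarrow vs Arden: Jarrow preferred on 1+3 = 4 ballots; Jarrow wins 4–3.
Jarrow vs Ivery: 4 to 3, Jarrow.
Jarrow vs Dunmore: Jarrow preferred on 3 ballots; Dunmore wins 4–3.
Ralston vs Arden: Ralston preferred on 1+3+3 = 7 ballots; Ralston wins 7–0.
Ralston vs Ivery: Ralston, 4–3.
Ralston–Dunmore: Ralston 6–1.
Arden vs Ivery: 4 to 3, Arden.
Arden vs Dunmore: Dunmore, 4–3.
Ivery–Dunmore: Ivery 6–1.
No city is winless: Norbury beats Jarrow; Jarrow beats Arden; Ralston beats Norbury; Arden beats Ivery; Ivery beats Dunmore; Dunmore beats Jarrow. There is no Condorcet loser.

none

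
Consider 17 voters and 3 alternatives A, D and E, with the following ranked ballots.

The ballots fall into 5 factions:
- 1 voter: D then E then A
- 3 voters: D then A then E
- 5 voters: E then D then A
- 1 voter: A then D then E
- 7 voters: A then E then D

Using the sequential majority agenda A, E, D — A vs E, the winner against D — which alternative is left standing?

Round 1: A vs E — 11–6, A advances.
Round 2: A vs D — 8–9, D advances.
D survives the agenda.

D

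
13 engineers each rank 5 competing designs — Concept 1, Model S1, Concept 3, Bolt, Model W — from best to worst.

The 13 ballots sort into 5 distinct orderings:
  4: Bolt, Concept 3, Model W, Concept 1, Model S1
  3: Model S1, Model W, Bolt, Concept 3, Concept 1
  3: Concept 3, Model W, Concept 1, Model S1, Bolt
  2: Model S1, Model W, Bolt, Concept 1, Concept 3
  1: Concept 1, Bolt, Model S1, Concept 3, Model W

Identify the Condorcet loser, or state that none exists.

none

Head-to-head results (13 engineers):
Concept 1 vs Model S1: Concept 1, 8–5.
Concept 1 vs Concept 3: Concept 3, 10–3.
Concept 1 vs Bolt: Bolt, 9–4.
Concept 1 vs Model W: Model W wins 12–1.
Model S1 vs Concept 3: Model S1 is ranked higher on 3+2+1 = 6 ballots, Concept 3 on 7. Concept 3 wins 7–6.
Model S1–Bolt: Model S1 8–5.
Model S1 vs Model W: Model S1 preferred on 3+2+1 = 6 ballots; Model W wins 7–6.
Concept 3 vs Bolt: Concept 3 is ranked higher on 3 ballots, Bolt on 10. Bolt wins 10–3.
Concept 3 vs Model W: Concept 3, 8–5.
Bolt vs Model W: 4+1 = 5 for Bolt, 8 for Model W — Model W by 8–5.
Every design wins at least one matchup (Concept 1 beats Model S1; Model S1 beats Bolt; Concept 3 beats Concept 1; Bolt beats Concept 1; Model W beats Concept 1), so there is no Condorcet loser.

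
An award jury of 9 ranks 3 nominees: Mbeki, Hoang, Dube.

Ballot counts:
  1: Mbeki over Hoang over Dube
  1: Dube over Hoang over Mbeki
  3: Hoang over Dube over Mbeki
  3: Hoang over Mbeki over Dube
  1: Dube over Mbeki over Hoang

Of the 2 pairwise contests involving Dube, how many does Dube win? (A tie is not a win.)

Dube against each rival (9 jurors):
Dube–Mbeki: Dube 5–4.
Dube vs Hoang: Dube preferred on 1+1 = 2 ballots; Hoang wins 7–2.
Dube beats Mbeki; loses to Hoang — 1 pairwise win.

1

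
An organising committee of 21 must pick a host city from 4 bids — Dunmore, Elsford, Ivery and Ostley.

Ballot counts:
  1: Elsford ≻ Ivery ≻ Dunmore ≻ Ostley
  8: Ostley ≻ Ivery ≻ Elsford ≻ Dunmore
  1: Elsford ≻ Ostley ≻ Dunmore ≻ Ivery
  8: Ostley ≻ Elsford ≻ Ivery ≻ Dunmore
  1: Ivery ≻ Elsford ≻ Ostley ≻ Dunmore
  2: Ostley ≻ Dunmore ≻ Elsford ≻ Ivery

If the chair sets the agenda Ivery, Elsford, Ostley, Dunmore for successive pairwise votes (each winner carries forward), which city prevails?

Round 1: Ivery vs Elsford — 9–12, Elsford advances.
Round 2: Elsford vs Ostley — 3–18, Ostley advances.
Round 3: Ostley vs Dunmore — 20–1, Ostley advances.
The agenda winner is Ostley.

Ostley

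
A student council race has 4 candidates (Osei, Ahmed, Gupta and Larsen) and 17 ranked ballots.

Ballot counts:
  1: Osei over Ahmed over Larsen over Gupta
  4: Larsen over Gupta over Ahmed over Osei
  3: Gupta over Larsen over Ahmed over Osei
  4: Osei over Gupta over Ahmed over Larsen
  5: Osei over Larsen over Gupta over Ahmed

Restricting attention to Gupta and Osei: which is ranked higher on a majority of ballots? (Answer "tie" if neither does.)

Osei

Ballots ranking Gupta above Osei: 4 + 3 = 7.
Ballots ranking Osei above Gupta: 17 − 7 = 10.
Osei wins the head-to-head 10–7.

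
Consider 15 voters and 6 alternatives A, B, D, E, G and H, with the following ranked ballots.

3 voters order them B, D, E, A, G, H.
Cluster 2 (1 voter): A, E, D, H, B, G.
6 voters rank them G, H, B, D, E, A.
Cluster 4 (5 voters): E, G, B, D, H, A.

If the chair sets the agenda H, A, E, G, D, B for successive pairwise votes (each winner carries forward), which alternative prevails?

Round 1: H vs A — 11–4, H advances.
Round 2: H vs E — 6–9, E advances.
Round 3: E vs G — 9–6, E advances.
Round 4: E vs D — 6–9, D advances.
Round 5: D vs B — 1–14, B advances.
B survives the agenda.

B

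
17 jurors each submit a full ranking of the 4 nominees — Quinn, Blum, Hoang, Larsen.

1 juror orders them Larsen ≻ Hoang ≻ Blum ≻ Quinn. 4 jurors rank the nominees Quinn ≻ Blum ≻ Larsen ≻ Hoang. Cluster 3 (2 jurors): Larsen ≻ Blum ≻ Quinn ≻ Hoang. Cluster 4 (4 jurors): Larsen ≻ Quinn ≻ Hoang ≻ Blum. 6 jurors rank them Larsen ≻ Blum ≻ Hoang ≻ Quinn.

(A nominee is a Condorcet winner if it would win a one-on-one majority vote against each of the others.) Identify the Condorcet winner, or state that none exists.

Check each pair by majority over 17 ballots:
Quinn vs Blum: 8 to 9, Blum.
Quinn vs Hoang: Quinn is ranked higher on 4+2+4 = 10 ballots, Hoang on 7. Quinn wins 10–7.
Quinn vs Larsen: 4 for Quinn, 13 for Larsen — Larsen by 13–4.
Blum vs Hoang: Blum preferred on 4+2+6 = 12 ballots; Blum wins 12–5.
Blum vs Larsen: 4 to 13, Larsen.
Hoang vs Larsen: 0 for Hoang, 17 for Larsen — Larsen by 17–0.
Larsen defeats every rival head-to-head and is the Condorcet winner.

Larsen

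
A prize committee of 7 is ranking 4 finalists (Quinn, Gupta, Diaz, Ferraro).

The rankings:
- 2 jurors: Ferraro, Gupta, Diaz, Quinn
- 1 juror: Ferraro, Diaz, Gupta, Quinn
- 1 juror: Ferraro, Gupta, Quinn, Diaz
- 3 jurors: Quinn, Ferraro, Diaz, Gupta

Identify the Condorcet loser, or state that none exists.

none

Pairwise majorities:
Quinn vs Gupta: Quinn is ranked higher on 3 ballots, Gupta on 4. Gupta wins 4–3.
Quinn–Diaz: Quinn 4–3.
Quinn–Ferraro: Ferraro 4–3.
Gupta vs Diaz: Gupta is ranked higher on 2+1 = 3 ballots, Diaz on 4. Diaz wins 4–3.
Gupta vs Ferraro: Ferraro, 7–0.
Diaz vs Ferraro: Diaz is ranked higher on 0 ballots, Ferraro on 7. Ferraro wins 7–0.
Each nominee has at least one pairwise win (Quinn beats Diaz; Gupta beats Quinn; Diaz beats Gupta; Ferraro beats Quinn) — no Condorcet loser.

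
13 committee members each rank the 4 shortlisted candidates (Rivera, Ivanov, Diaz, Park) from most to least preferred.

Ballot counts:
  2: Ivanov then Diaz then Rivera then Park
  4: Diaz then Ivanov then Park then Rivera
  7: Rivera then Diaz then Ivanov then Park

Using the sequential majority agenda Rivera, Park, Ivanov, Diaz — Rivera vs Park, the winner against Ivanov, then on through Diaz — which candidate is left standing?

Round 1: Rivera vs Park — 9–4, Rivera advances.
Round 2: Rivera vs Ivanov — 7–6, Rivera advances.
Round 3: Rivera vs Diaz — 7–6, Rivera advances.
The agenda winner is Rivera.

Rivera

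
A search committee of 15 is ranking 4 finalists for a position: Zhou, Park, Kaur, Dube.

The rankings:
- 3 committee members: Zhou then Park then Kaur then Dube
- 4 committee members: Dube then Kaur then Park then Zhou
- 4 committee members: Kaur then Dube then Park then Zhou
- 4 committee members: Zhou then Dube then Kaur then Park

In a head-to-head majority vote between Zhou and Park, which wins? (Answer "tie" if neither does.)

Ballots ranking Zhou above Park: 3 + 4 = 7.
Ballots ranking Park above Zhou: 15 − 7 = 8.
Park wins the head-to-head 8–7.

Park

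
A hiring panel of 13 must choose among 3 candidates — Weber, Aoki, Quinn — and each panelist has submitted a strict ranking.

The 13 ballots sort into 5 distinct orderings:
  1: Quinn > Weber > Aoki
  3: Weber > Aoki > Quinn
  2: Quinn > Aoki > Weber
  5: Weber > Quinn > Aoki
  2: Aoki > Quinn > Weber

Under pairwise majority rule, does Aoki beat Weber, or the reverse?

Weber

Ballots ranking Aoki above Weber: 2 + 2 = 4.
Ballots ranking Weber above Aoki: 13 − 4 = 9.
Weber wins the head-to-head 9–4.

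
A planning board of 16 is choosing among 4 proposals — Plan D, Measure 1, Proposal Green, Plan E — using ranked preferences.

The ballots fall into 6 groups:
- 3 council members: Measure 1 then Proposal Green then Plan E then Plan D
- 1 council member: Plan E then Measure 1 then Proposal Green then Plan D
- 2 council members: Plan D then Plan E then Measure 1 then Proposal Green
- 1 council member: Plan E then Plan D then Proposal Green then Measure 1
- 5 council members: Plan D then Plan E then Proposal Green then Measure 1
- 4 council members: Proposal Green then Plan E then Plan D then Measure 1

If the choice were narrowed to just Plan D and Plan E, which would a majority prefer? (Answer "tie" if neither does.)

Plan E

Ballots ranking Plan D above Plan E: 2 + 5 = 7.
Ballots ranking Plan E above Plan D: 16 − 7 = 9.
Plan E wins the head-to-head 9–7.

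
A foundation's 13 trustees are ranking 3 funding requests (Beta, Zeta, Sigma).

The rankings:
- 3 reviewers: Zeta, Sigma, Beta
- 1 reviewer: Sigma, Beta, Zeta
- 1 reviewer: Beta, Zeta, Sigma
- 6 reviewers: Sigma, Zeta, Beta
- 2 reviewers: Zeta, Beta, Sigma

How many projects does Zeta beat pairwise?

1

Zeta against each rival (13 reviewers):
Zeta vs Beta: Zeta, 11–2.
Zeta vs Sigma: Sigma, 7–6.
Zeta beats Beta; loses to Sigma — 1 pairwise win.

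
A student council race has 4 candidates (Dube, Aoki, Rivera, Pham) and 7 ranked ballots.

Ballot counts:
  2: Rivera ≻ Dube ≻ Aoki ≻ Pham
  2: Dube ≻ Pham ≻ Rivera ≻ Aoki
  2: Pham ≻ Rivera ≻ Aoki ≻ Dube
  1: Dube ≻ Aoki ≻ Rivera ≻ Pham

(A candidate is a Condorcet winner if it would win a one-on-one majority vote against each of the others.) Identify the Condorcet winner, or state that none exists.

none

Pairwise majorities:
Dube vs Aoki: Dube wins 5–2.
Dube vs Rivera: 2+1 = 3 for Dube, 4 for Rivera — Rivera by 4–3.
Dube vs Pham: 5 to 2, Dube.
Aoki vs Rivera: 1 for Aoki, 6 for Rivera — Rivera by 6–1.
Aoki vs Pham: 2+1 = 3 for Aoki, 4 for Pham — Pham by 4–3.
Rivera vs Pham: Rivera is ranked higher on 2+1 = 3 ballots, Pham on 4. Pham wins 4–3.
Each candidate drops at least one matchup (Dube loses to Rivera; Aoki loses to Dube; Rivera loses to Pham; Pham loses to Dube); the cycle Dube > Pham > Rivera > Dube rules out a Condorcet winner.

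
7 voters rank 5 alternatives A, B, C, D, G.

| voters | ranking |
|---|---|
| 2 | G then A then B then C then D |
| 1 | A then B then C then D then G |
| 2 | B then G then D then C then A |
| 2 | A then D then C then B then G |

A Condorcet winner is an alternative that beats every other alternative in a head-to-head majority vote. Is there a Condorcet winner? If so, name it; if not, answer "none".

Pairwise majorities:
A–B: A 5–2.
A vs C: 5 to 2, A.
A vs D: A, 5–2.
A vs G: 1+2 = 3 for A, 4 for G — G by 4–3.
B vs C: 2+1+2 = 5 for B, 2 for C — B by 5–2.
B vs D: B, 5–2.
B vs G: B wins 5–2.
C vs D: D wins 4–3.
C vs G: 3 to 4, G.
D–G: G 4–3.
Each alternative drops at least one matchup (A loses to G; B loses to A; C loses to A; D loses to A; G loses to B); the cycle A > B > G > A rules out a Condorcet winner.

none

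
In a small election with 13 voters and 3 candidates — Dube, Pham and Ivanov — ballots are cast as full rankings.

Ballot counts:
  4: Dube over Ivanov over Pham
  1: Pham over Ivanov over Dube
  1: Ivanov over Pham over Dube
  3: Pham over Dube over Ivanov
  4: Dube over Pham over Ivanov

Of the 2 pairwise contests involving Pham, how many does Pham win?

Pham against each rival (13 voters):
Pham–Dube: Dube 8–5.
Pham vs Ivanov: Pham preferred on 1+3+4 = 8 ballots; Pham wins 8–5.
Pham beats Ivanov; loses to Dube — 1 pairwise win.

1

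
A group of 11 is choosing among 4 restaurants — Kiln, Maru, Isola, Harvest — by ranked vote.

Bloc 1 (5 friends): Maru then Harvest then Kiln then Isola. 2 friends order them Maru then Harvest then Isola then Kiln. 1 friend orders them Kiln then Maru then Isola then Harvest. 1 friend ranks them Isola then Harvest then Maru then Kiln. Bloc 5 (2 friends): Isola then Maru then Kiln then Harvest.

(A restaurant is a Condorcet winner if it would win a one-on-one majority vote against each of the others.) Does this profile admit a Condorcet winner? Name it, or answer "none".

Pairwise majorities:
Kiln vs Maru: Maru wins 10–1.
Kiln vs Isola: Kiln wins 6–5.
Kiln–Harvest: Harvest 8–3.
Maru vs Isola: Maru wins 8–3.
Maru vs Harvest: Maru wins 10–1.
Isola–Harvest: Harvest 7–4.
Only Maru has no losses; Maru is the Condorcet winner.

Maru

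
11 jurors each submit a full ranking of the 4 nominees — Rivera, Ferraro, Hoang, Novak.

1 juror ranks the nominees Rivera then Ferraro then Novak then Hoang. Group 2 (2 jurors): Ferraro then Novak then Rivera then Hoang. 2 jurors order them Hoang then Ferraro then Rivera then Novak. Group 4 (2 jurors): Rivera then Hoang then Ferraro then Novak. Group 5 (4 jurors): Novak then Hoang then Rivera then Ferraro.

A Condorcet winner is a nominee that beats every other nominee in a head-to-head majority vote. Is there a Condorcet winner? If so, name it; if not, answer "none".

none

Head-to-head results (11 jurors):
Rivera–Ferraro: Rivera 7–4.
Rivera vs Hoang: 5 to 6, Hoang.
Rivera vs Novak: 5 to 6, Novak.
Ferraro vs Hoang: Ferraro is ranked higher on 1+2 = 3 ballots, Hoang on 8. Hoang wins 8–3.
Ferraro vs Novak: Ferraro wins 7–4.
Hoang–Novak: Novak 7–4.
Every nominee loses at least once (Rivera loses to Hoang; Ferraro loses to Rivera; Hoang loses to Novak; Novak loses to Ferraro). The majority relation contains the cycle Rivera > Ferraro > Novak > Rivera, so there is no Condorcet winner.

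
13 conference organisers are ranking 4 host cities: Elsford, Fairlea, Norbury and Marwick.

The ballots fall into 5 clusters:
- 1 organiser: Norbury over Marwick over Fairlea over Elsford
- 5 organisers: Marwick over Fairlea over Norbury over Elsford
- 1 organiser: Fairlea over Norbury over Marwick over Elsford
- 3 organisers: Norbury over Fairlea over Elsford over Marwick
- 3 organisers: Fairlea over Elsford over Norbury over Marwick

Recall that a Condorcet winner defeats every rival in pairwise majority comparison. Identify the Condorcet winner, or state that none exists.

Fairlea

Pairwise majorities:
Elsford vs Fairlea: Fairlea, 13–0.
Elsford vs Norbury: Norbury, 10–3.
Elsford vs Marwick: Elsford preferred on 3+3 = 6 ballots; Marwick wins 7–6.
Fairlea–Norbury: Fairlea 9–4.
Fairlea–Marwick: Fairlea 7–6.
Norbury–Marwick: Norbury 8–5.
Fairlea beats each of Elsford, Norbury, Marwick — Fairlea is the Condorcet winner.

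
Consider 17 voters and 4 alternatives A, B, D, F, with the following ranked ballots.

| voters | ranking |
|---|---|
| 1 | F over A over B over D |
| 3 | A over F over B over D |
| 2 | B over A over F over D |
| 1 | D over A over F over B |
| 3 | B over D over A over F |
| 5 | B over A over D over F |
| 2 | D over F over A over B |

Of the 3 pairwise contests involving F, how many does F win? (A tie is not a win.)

0

F against each rival (17 voters):
F vs A: 1+2 = 3 for F, 14 for A — A by 14–3.
F vs B: 1+3+1+2 = 7 for F, 10 for B — B by 10–7.
F vs D: D, 11–6.
F beats no one; loses to A, B, D — 0 pairwise wins.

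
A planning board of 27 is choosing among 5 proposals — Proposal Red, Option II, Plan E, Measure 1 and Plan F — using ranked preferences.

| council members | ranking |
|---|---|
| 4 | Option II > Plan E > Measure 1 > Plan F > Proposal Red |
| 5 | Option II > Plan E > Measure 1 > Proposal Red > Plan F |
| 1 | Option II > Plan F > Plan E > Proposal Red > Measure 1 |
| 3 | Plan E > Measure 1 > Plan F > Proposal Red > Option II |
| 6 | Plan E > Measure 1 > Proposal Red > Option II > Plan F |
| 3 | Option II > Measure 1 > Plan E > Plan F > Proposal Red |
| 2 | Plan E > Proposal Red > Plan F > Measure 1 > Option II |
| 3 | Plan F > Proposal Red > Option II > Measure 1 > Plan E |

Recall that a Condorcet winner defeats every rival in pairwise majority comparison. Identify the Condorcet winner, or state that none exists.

Pairwise majorities:
Proposal Red vs Option II: 14 to 13, Proposal Red.
Proposal Red vs Plan E: Proposal Red is ranked higher on 3 ballots, Plan E on 24. Plan E wins 24–3.
Proposal Red vs Measure 1: 6 to 21, Measure 1.
Proposal Red vs Plan F: 13 to 14, Plan F.
Option II vs Plan E: Option II is ranked higher on 4+5+1+3+3 = 16 ballots, Plan E on 11. Option II wins 16–11.
Option II vs Measure 1: Option II preferred on 4+5+1+3+3 = 16 ballots; Option II wins 16–11.
Option II vs Plan F: 4+5+1+6+3 = 19 for Option II, 8 for Plan F — Option II by 19–8.
Plan E vs Measure 1: 21 to 6, Plan E.
Plan E vs Plan F: Plan E is ranked higher on 4+5+3+6+3+2 = 23 ballots, Plan F on 4. Plan E wins 23–4.
Measure 1 vs Plan F: 4+5+3+6+3 = 21 for Measure 1, 6 for Plan F — Measure 1 by 21–6.
Each option drops at least one matchup (Proposal Red loses to Plan E; Option II loses to Proposal Red; Plan E loses to Option II; Measure 1 loses to Option II; Plan F loses to Option II); the cycle Proposal Red beats Option II beats Plan E beats Proposal Red rules out a Condorcet winner.

none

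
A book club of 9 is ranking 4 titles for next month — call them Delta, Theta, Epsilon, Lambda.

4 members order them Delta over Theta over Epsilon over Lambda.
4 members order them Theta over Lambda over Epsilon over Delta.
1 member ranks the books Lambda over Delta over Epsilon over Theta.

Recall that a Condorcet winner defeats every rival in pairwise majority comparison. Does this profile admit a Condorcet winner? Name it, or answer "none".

Head-to-head results (9 members):
Delta vs Theta: Delta, 5–4.
Delta vs Epsilon: Delta, 5–4.
Delta vs Lambda: Lambda, 5–4.
Theta–Epsilon: Theta 8–1.
Theta–Lambda: Theta 8–1.
Epsilon vs Lambda: Lambda, 5–4.
Each book drops at least one matchup (Delta loses to Lambda; Theta loses to Delta; Epsilon loses to Delta; Lambda loses to Theta); the cycle Delta → Theta → Lambda → Delta rules out a Condorcet winner.

none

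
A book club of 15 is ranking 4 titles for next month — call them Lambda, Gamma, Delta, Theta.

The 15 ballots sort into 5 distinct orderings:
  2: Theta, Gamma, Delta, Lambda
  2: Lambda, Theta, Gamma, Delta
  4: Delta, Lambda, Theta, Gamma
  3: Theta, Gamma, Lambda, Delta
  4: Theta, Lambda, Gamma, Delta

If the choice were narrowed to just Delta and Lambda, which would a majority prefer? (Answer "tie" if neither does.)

Ballots ranking Delta above Lambda: 2 + 4 = 6.
Ballots ranking Lambda above Delta: 15 − 6 = 9.
Lambda wins the head-to-head 9–6.

Lambda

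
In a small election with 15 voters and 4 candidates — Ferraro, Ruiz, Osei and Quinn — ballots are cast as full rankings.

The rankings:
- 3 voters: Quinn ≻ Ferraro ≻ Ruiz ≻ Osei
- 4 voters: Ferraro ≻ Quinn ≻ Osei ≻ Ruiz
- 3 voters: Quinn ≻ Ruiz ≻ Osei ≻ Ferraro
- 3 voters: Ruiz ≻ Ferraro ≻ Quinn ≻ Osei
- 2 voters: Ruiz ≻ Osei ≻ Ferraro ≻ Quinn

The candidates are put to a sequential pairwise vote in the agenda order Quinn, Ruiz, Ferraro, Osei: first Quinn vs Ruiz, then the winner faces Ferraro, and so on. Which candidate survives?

Ferraro

Round 1: Quinn vs Ruiz — 10–5, Quinn advances.
Round 2: Quinn vs Ferraro — 6–9, Ferraro advances.
Round 3: Ferraro vs Osei — 10–5, Ferraro advances.
The agenda winner is Ferraro.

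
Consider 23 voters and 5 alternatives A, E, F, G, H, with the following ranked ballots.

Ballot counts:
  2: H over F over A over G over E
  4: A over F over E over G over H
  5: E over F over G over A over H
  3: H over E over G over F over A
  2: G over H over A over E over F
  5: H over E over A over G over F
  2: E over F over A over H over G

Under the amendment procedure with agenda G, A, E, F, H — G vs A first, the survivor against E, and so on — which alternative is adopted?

H

Round 1: G vs A — 10–13, A advances.
Round 2: A vs E — 8–15, E advances.
Round 3: E vs F — 17–6, E advances.
Round 4: E vs H — 11–12, H advances.
H survives the agenda.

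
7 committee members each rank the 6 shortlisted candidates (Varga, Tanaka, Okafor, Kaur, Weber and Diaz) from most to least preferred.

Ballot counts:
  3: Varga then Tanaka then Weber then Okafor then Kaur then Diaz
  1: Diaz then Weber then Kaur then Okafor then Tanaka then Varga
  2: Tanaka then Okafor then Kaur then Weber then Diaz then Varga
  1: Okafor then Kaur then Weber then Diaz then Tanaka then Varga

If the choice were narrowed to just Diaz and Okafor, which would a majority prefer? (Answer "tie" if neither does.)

Ballots ranking Diaz above Okafor: 1.
Ballots ranking Okafor above Diaz: 7 − 1 = 6.
Okafor wins the head-to-head 6–1.

Okafor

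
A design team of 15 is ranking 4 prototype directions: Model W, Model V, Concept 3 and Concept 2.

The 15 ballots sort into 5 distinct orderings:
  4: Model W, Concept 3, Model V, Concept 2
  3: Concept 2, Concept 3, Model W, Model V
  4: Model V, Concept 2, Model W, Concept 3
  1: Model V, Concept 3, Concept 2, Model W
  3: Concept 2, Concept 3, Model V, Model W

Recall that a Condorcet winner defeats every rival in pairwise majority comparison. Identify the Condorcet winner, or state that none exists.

none

Head-to-head results (15 engineers):
Model W vs Model V: 4+3 = 7 for Model W, 8 for Model V — Model V by 8–7.
Model W vs Concept 3: 4+4 = 8 for Model W, 7 for Concept 3 — Model W by 8–7.
Model W vs Concept 2: Model W is ranked higher on 4 ballots, Concept 2 on 11. Concept 2 wins 11–4.
Model V vs Concept 3: 4+1 = 5 for Model V, 10 for Concept 3 — Concept 3 by 10–5.
Model V vs Concept 2: Model V preferred on 4+4+1 = 9 ballots; Model V wins 9–6.
Concept 3 vs Concept 2: Concept 3 is ranked higher on 4+1 = 5 ballots, Concept 2 on 10. Concept 2 wins 10–5.
No design is unbeaten: Model W loses to Model V; Model V loses to Concept 3; Concept 3 loses to Model W; Concept 2 loses to Model V. In particular Model W beats Concept 3 beats Model V beats Model W is a majority cycle — no Condorcet winner exists.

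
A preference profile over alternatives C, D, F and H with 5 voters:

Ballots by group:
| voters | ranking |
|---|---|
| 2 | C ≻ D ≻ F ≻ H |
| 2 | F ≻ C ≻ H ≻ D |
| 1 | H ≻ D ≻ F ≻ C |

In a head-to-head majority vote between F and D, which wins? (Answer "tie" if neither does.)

Ballots ranking F above D: 2.
Ballots ranking D above F: 5 − 2 = 3.
D wins the head-to-head 3–2.

D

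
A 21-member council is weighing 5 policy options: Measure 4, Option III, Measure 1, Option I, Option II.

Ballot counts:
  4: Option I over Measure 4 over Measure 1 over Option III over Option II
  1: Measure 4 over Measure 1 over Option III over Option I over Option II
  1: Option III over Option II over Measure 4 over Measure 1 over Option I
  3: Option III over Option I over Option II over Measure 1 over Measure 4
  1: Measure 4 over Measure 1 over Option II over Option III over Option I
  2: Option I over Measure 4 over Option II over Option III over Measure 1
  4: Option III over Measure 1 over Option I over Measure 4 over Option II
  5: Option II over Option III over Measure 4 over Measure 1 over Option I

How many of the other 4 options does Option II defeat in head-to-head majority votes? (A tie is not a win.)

1

Option II against each rival (21 council members):
Option II vs Measure 4: Option II preferred on 1+3+5 = 9 ballots; Measure 4 wins 12–9.
Option II vs Option III: Option III wins 13–8.
Option II–Measure 1: Option II 11–10.
Option II vs Option I: Option I, 14–7.
Option II beats Measure 1; loses to Measure 4, Option III, Option I — 1 pairwise win.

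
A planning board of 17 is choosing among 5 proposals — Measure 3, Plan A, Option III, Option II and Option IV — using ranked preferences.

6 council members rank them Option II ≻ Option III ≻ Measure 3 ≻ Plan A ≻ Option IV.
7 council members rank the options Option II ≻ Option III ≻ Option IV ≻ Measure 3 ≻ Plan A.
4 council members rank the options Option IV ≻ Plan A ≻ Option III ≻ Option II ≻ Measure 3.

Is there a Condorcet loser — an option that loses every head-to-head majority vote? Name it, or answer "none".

Pairwise majorities:
Measure 3 vs Plan A: Measure 3 is ranked higher on 6+7 = 13 ballots, Plan A on 4. Measure 3 wins 13–4.
Measure 3 vs Option III: Option III wins 17–0.
Measure 3 vs Option II: Option II, 17–0.
Measure 3–Option IV: Option IV 11–6.
Plan A vs Option III: 4 to 13, Option III.
Plan A–Option II: Option II 13–4.
Plan A vs Option IV: Option IV, 11–6.
Option III vs Option II: Option II wins 13–4.
Option III vs Option IV: Option III, 13–4.
Option II vs Option IV: 6+7 = 13 for Option II, 4 for Option IV — Option II by 13–4.
Plan A loses to every other option — it is the Condorcet loser.

Plan A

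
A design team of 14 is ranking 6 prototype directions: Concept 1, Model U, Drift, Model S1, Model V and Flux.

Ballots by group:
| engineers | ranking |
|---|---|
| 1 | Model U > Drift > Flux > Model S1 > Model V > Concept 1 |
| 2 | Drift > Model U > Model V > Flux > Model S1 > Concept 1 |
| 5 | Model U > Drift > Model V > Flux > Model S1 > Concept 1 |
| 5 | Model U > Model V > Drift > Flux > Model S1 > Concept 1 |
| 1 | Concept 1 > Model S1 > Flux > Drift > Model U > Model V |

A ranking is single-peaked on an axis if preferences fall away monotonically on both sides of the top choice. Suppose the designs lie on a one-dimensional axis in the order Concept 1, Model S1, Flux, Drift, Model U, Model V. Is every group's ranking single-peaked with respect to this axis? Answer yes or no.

Axis positions: Concept 1=1, Model S1=2, Flux=3, Drift=4, Model U=5, Model V=6.
Group 1 (peak Model U at position 5): ranking walks positions 5-4-3-2-6-1, expanding outward from the peak — single-peaked.
Group 2 (peak Drift at position 4): ranking walks positions 4-5-6-3-2-1, expanding outward from the peak — single-peaked.
Group 3 (peak Model U at position 5): ranking walks positions 5-4-6-3-2-1, expanding outward from the peak — single-peaked.
Group 4 (peak Model U at position 5): ranking walks positions 5-6-4-3-2-1, expanding outward from the peak — single-peaked.
Group 5 (peak Concept 1 at position 1): ranking walks positions 1-2-3-4-5-6, expanding outward from the peak — single-peaked.
Every ranking is single-peaked on this axis.

yes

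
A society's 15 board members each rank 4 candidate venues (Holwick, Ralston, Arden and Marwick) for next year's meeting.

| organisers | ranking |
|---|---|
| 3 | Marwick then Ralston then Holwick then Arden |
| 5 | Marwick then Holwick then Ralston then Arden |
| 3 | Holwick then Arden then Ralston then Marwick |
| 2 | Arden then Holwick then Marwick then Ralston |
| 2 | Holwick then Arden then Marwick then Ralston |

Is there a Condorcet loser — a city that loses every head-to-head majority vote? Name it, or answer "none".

Arden

Head-to-head results (15 organisers):
Holwick vs Ralston: 12 to 3, Holwick.
Holwick–Arden: Holwick 13–2.
Holwick vs Marwick: Holwick preferred on 3+2+2 = 7 ballots; Marwick wins 8–7.
Ralston vs Arden: Ralston, 8–7.
Ralston vs Marwick: 3 for Ralston, 12 for Marwick — Marwick by 12–3.
Arden–Marwick: Marwick 8–7.
Arden loses to every other city — it is the Condorcet loser.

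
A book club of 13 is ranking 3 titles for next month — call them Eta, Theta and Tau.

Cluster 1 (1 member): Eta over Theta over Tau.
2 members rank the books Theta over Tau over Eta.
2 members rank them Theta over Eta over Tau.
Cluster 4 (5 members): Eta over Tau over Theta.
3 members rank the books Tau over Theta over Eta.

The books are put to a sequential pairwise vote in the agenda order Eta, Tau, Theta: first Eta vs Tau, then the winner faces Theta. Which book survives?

Theta

Round 1: Eta vs Tau — 8–5, Eta advances.
Round 2: Eta vs Theta — 6–7, Theta advances.
Theta survives the agenda.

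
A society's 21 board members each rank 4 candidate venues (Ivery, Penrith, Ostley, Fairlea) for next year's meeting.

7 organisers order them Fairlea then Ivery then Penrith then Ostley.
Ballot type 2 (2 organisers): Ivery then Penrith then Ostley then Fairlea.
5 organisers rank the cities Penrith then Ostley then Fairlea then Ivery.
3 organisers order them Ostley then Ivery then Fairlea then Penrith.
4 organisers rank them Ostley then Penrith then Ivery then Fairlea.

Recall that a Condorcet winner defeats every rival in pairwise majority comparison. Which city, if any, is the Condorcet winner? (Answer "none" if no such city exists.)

none

Head-to-head results (21 organisers):
Ivery vs Penrith: Ivery wins 12–9.
Ivery vs Ostley: Ostley, 12–9.
Ivery vs Fairlea: Fairlea, 12–9.
Penrith vs Ostley: Penrith wins 14–7.
Penrith vs Fairlea: Penrith wins 11–10.
Ostley–Fairlea: Ostley 14–7.
Every city loses at least once (Ivery loses to Ostley; Penrith loses to Ivery; Ostley loses to Penrith; Fairlea loses to Penrith). The majority relation contains the cycle Ivery beats Penrith beats Ostley beats Ivery, so there is no Condorcet winner.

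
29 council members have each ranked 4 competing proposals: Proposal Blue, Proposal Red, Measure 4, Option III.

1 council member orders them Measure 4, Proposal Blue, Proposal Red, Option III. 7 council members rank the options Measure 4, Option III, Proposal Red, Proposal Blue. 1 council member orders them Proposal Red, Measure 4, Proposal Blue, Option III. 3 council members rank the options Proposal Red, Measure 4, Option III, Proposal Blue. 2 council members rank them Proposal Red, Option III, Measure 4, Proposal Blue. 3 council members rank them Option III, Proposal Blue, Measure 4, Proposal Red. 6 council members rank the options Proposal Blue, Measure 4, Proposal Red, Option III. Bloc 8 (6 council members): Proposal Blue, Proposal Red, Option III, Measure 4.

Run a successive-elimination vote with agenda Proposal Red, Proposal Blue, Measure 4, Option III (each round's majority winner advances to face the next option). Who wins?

Round 1: Proposal Red vs Proposal Blue — 13–16, Proposal Blue advances.
Round 2: Proposal Blue vs Measure 4 — 15–14, Proposal Blue advances.
Round 3: Proposal Blue vs Option III — 14–15, Option III advances.
Option III survives the agenda.

Option III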